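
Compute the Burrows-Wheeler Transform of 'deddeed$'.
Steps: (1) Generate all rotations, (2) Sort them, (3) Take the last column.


Rotations (sorted):
  0: $deddeed -> last char: d
  1: d$deddee -> last char: e
  2: ddeed$de -> last char: e
  3: deddeed$ -> last char: $
  4: deed$ded -> last char: d
  5: ed$dedde -> last char: e
  6: eddeed$d -> last char: d
  7: eed$dedd -> last char: d


BWT = dee$dedd


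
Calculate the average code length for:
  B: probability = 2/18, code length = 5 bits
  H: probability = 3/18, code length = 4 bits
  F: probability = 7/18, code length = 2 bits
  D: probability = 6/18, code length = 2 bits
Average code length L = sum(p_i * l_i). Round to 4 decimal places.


Weighted contributions p_i * l_i:
  B: (2/18) * 5 = 10/18
  H: (3/18) * 4 = 12/18
  F: (7/18) * 2 = 14/18
  D: (6/18) * 2 = 12/18
Sum = (10 + 12 + 14 + 12)/18 = 48/18

L = 48/18 = 2.6667 bits/symbol


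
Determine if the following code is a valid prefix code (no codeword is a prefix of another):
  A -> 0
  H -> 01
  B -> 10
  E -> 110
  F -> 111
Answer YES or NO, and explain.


Checking each pair (does one codeword prefix another?):
  A='0' vs H='01': prefix -- VIOLATION

NO -- this is NOT a valid prefix code. A (0) is a prefix of H (01).


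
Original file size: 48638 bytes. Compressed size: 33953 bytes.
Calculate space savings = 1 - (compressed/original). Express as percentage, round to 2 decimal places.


ratio = compressed/original = 33953/48638 = 0.698076
savings = 1 - ratio = 1 - 0.698076 = 0.301924
as a percentage: 0.301924 * 100 = 30.19%

Space savings = 1 - 33953/48638 = 30.19%


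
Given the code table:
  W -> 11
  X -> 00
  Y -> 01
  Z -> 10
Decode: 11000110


Decoding:
11 -> W
00 -> X
01 -> Y
10 -> Z


Result: WXYZ


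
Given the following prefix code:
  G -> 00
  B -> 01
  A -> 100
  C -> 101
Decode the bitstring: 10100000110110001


Decoding step by step:
Bits 101 -> C
Bits 00 -> G
Bits 00 -> G
Bits 01 -> B
Bits 101 -> C
Bits 100 -> A
Bits 01 -> B


Decoded message: CGGBCAB


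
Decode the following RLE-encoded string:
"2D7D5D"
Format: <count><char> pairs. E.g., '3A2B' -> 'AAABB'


Expanding each <count><char> pair:
  2D -> 'DD'
  7D -> 'DDDDDDD'
  5D -> 'DDDDD'

Decoded = DDDDDDDDDDDDDD


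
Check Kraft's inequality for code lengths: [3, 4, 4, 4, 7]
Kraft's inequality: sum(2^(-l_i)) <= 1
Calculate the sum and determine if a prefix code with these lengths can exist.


Sum = 2^(-3) + 2^(-4) + 2^(-4) + 2^(-4) + 2^(-7)
    = 0.125 + 0.0625 + 0.0625 + 0.0625 + 0.0078125
    = 41/128 = 0.3203125
Since 0.3203125 <= 1, Kraft's inequality IS satisfied.
A prefix code with these lengths CAN exist.

Kraft sum = 0.3203125. Satisfied.


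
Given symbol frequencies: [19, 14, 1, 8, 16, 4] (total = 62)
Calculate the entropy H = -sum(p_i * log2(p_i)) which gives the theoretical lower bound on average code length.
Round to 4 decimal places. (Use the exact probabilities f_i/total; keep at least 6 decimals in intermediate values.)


Per-symbol terms -p_i * log2(p_i) with p_i = f_i/62:
  p = 19/62 = 0.306452: log2(p) = -1.706269, -p*log2(p) = 0.522889
  p = 14/62 = 0.225806: log2(p) = -2.146841, -p*log2(p) = 0.484771
  p = 1/62 = 0.016129: log2(p) = -5.954196, -p*log2(p) = 0.096035
  p = 8/62 = 0.129032: log2(p) = -2.954196, -p*log2(p) = 0.381187
  p = 16/62 = 0.258065: log2(p) = -1.954196, -p*log2(p) = 0.504309
  p = 4/62 = 0.064516: log2(p) = -3.954196, -p*log2(p) = 0.255109
H = 0.522889 + 0.484771 + 0.096035 + 0.381187 + 0.504309 + 0.255109 = 2.244300

H = 2.2443 bits/symbol


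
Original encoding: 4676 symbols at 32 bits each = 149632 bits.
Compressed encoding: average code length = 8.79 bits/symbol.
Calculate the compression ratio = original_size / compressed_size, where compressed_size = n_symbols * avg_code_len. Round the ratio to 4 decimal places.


original_size = n_symbols * orig_bits = 4676 * 32 = 149632 bits
compressed_size = n_symbols * avg_code_len = 4676 * 8.79 = 41102.04 bits
ratio = original_size / compressed_size = 149632 / 41102.04 = 3.6405

Compression ratio = 3.6405


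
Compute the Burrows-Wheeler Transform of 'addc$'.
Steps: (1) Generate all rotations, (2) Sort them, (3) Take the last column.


Rotations (sorted):
  0: $addc -> last char: c
  1: addc$ -> last char: $
  2: c$add -> last char: d
  3: dc$ad -> last char: d
  4: ddc$a -> last char: a


BWT = c$dda


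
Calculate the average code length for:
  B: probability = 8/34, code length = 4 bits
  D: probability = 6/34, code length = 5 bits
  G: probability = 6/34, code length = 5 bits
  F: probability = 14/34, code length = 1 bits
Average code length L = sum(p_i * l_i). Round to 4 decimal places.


Weighted contributions p_i * l_i:
  B: (8/34) * 4 = 32/34
  D: (6/34) * 5 = 30/34
  G: (6/34) * 5 = 30/34
  F: (14/34) * 1 = 14/34
Sum = (32 + 30 + 30 + 14)/34 = 106/34

L = 106/34 = 3.1176 bits/symbol


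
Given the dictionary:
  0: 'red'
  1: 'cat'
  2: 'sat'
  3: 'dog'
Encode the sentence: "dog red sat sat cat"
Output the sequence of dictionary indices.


Look up each word in the dictionary:
  'dog' -> 3
  'red' -> 0
  'sat' -> 2
  'sat' -> 2
  'cat' -> 1

Encoded: [3, 0, 2, 2, 1]


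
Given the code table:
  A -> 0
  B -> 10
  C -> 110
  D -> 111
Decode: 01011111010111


Decoding:
0 -> A
10 -> B
111 -> D
110 -> C
10 -> B
111 -> D


Result: ABDCBD


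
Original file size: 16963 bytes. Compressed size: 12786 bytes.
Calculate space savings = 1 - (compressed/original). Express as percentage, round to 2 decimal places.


ratio = compressed/original = 12786/16963 = 0.753758
savings = 1 - ratio = 1 - 0.753758 = 0.246242
as a percentage: 0.246242 * 100 = 24.62%

Space savings = 1 - 12786/16963 = 24.62%


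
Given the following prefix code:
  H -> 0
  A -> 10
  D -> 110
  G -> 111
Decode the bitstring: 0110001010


Decoding step by step:
Bits 0 -> H
Bits 110 -> D
Bits 0 -> H
Bits 0 -> H
Bits 10 -> A
Bits 10 -> A


Decoded message: HDHHAA


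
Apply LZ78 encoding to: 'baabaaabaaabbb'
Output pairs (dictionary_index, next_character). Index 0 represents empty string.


LZ78 encoding steps:
Dictionary: {0: ''}
Step 1: w='' (idx 0), next='b' -> output (0, 'b'), add 'b' as idx 1
Step 2: w='' (idx 0), next='a' -> output (0, 'a'), add 'a' as idx 2
Step 3: w='a' (idx 2), next='b' -> output (2, 'b'), add 'ab' as idx 3
Step 4: w='a' (idx 2), next='a' -> output (2, 'a'), add 'aa' as idx 4
Step 5: w='ab' (idx 3), next='a' -> output (3, 'a'), add 'aba' as idx 5
Step 6: w='aa' (idx 4), next='b' -> output (4, 'b'), add 'aab' as idx 6
Step 7: w='b' (idx 1), next='b' -> output (1, 'b'), add 'bb' as idx 7


Encoded: [(0, 'b'), (0, 'a'), (2, 'b'), (2, 'a'), (3, 'a'), (4, 'b'), (1, 'b')]


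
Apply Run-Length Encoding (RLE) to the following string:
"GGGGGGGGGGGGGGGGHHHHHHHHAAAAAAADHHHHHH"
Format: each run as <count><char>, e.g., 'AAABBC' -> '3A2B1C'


Scanning runs left to right:
  i=0: run of 'G' x 16 -> '16G'
  i=16: run of 'H' x 8 -> '8H'
  i=24: run of 'A' x 7 -> '7A'
  i=31: run of 'D' x 1 -> '1D'
  i=32: run of 'H' x 6 -> '6H'

RLE = 16G8H7A1D6H


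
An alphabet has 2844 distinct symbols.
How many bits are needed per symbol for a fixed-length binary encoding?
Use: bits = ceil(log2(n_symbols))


log2(2844) = 11.4737
Bracket: 2^11 = 2048 < 2844 <= 2^12 = 4096
So ceil(log2(2844)) = 12

bits = ceil(log2(2844)) = ceil(11.4737) = 12 bits


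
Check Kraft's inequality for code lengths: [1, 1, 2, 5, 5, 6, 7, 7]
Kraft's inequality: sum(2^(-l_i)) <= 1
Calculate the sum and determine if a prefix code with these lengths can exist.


Sum = 2^(-1) + 2^(-1) + 2^(-2) + 2^(-5) + 2^(-5) + 2^(-6) + 2^(-7) + 2^(-7)
    = 0.5 + 0.5 + 0.25 + 0.03125 + 0.03125 + 0.015625 + 0.0078125 + 0.0078125
    = 172/128 = 1.34375
Since 1.34375 > 1, Kraft's inequality is NOT satisfied.
A prefix code with these lengths CANNOT exist.

Kraft sum = 1.34375. Not satisfied.


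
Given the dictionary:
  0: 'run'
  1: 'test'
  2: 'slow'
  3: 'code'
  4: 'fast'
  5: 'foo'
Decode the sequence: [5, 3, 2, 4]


Look up each index in the dictionary:
  5 -> 'foo'
  3 -> 'code'
  2 -> 'slow'
  4 -> 'fast'

Decoded: "foo code slow fast"


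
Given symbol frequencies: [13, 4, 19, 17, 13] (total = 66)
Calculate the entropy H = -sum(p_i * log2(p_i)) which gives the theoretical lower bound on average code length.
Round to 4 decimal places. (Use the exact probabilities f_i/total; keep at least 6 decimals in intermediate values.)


Per-symbol terms -p_i * log2(p_i) with p_i = f_i/66:
  p = 13/66 = 0.196970: log2(p) = -2.343954, -p*log2(p) = 0.461688
  p = 4/66 = 0.060606: log2(p) = -4.044394, -p*log2(p) = 0.245115
  p = 19/66 = 0.287879: log2(p) = -1.796467, -p*log2(p) = 0.517165
  p = 17/66 = 0.257576: log2(p) = -1.956931, -p*log2(p) = 0.504058
  p = 13/66 = 0.196970: log2(p) = -2.343954, -p*log2(p) = 0.461688
H = 0.461688 + 0.245115 + 0.517165 + 0.504058 + 0.461688 = 2.189714

H = 2.1897 bits/symbol


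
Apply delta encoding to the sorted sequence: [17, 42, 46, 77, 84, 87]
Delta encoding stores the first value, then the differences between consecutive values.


First value: 17
Deltas:
  42 - 17 = 25
  46 - 42 = 4
  77 - 46 = 31
  84 - 77 = 7
  87 - 84 = 3


Delta encoded: [17, 25, 4, 31, 7, 3]


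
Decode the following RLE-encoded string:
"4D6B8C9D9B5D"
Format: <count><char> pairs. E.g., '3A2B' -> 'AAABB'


Expanding each <count><char> pair:
  4D -> 'DDDD'
  6B -> 'BBBBBB'
  8C -> 'CCCCCCCC'
  9D -> 'DDDDDDDDD'
  9B -> 'BBBBBBBBB'
  5D -> 'DDDDD'

Decoded = DDDDBBBBBBCCCCCCCCDDDDDDDDDBBBBBBBBBDDDDD


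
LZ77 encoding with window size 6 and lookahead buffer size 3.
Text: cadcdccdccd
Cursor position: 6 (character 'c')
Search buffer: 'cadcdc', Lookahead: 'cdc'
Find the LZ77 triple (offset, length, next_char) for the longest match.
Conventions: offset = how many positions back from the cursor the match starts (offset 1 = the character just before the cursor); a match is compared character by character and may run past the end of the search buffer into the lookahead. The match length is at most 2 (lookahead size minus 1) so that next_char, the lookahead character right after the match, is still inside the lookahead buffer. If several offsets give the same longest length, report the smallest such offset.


Try each offset into the search buffer:
  offset=1 (pos 5, char 'c'): match length 1
  offset=2 (pos 4, char 'd'): match length 0
  offset=3 (pos 3, char 'c'): match length 2
  offset=4 (pos 2, char 'd'): match length 0
  offset=5 (pos 1, char 'a'): match length 0
  offset=6 (pos 0, char 'c'): match length 1
Longest match has length 2 at offset 3.
next_char = character at position 6 + 2 = 8 -> 'c'

Best match: offset=3, length=2 (matching 'cd' starting at position 3)
LZ77 triple: (3, 2, 'c')


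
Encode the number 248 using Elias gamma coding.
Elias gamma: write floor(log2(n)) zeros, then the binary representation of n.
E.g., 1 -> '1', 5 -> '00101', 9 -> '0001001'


num_bits = floor(log2(248)) + 1 = 8
leading_zeros = num_bits - 1 = 7
binary(248) = 11111000

Elias gamma(248) = '0000000' + '11111000' = 000000011111000 (15 bits)


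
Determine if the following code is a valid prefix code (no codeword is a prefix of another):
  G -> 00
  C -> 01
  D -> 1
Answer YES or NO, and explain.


Checking each pair (does one codeword prefix another?):
  G='00' vs C='01': no prefix
  G='00' vs D='1': no prefix
  C='01' vs G='00': no prefix
  C='01' vs D='1': no prefix
  D='1' vs G='00': no prefix
  D='1' vs C='01': no prefix
No violation found over all pairs.

YES -- this is a valid prefix code. No codeword is a prefix of any other codeword.


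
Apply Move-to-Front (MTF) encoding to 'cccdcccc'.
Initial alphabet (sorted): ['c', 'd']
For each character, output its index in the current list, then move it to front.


MTF encoding:
'c': index 0 in ['c', 'd'] -> ['c', 'd']
'c': index 0 in ['c', 'd'] -> ['c', 'd']
'c': index 0 in ['c', 'd'] -> ['c', 'd']
'd': index 1 in ['c', 'd'] -> ['d', 'c']
'c': index 1 in ['d', 'c'] -> ['c', 'd']
'c': index 0 in ['c', 'd'] -> ['c', 'd']
'c': index 0 in ['c', 'd'] -> ['c', 'd']
'c': index 0 in ['c', 'd'] -> ['c', 'd']


Output: [0, 0, 0, 1, 1, 0, 0, 0]


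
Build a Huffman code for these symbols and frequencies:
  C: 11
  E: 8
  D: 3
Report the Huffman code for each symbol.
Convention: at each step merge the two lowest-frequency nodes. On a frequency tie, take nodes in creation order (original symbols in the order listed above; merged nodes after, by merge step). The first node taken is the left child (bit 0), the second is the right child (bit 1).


Huffman tree construction:
Step 1: Merge D(3) + E(8) = 11
Step 2: Merge C(11) + (D+E)(11) = 22
Read each symbol's code off the tree from the root (left child = 0, right child = 1).

Codes:
  C: 0 (length 1)
  E: 11 (length 2)
  D: 10 (length 2)
Average code length: 33/22 = 1.5000 bits/symbol


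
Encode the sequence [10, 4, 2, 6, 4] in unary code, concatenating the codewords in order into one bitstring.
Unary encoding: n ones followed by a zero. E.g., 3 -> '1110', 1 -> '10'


Encode each number as n ones followed by a terminating 0:
  10 -> 11111111110 (11 bits)
  4 -> 11110 (5 bits)
  2 -> 110 (3 bits)
  6 -> 1111110 (7 bits)
  4 -> 11110 (5 bits)
Total length = 11 + 5 + 3 + 7 + 5 = 31 bits.

Unary([10, 4, 2, 6, 4]) = 1111111111011110110111111011110 (31 bits)


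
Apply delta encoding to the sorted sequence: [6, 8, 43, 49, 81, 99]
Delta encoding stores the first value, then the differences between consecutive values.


First value: 6
Deltas:
  8 - 6 = 2
  43 - 8 = 35
  49 - 43 = 6
  81 - 49 = 32
  99 - 81 = 18


Delta encoded: [6, 2, 35, 6, 32, 18]


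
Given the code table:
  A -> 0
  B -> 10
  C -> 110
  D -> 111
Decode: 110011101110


Decoding:
110 -> C
0 -> A
111 -> D
0 -> A
111 -> D
0 -> A


Result: CADADA


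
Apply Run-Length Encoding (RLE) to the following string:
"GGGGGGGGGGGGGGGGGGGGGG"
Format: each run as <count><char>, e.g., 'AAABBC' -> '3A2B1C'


Scanning runs left to right:
  i=0: run of 'G' x 22 -> '22G'

RLE = 22G


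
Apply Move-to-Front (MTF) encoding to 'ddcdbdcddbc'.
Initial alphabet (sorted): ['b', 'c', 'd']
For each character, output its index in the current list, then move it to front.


MTF encoding:
'd': index 2 in ['b', 'c', 'd'] -> ['d', 'b', 'c']
'd': index 0 in ['d', 'b', 'c'] -> ['d', 'b', 'c']
'c': index 2 in ['d', 'b', 'c'] -> ['c', 'd', 'b']
'd': index 1 in ['c', 'd', 'b'] -> ['d', 'c', 'b']
'b': index 2 in ['d', 'c', 'b'] -> ['b', 'd', 'c']
'd': index 1 in ['b', 'd', 'c'] -> ['d', 'b', 'c']
'c': index 2 in ['d', 'b', 'c'] -> ['c', 'd', 'b']
'd': index 1 in ['c', 'd', 'b'] -> ['d', 'c', 'b']
'd': index 0 in ['d', 'c', 'b'] -> ['d', 'c', 'b']
'b': index 2 in ['d', 'c', 'b'] -> ['b', 'd', 'c']
'c': index 2 in ['b', 'd', 'c'] -> ['c', 'b', 'd']


Output: [2, 0, 2, 1, 2, 1, 2, 1, 0, 2, 2]


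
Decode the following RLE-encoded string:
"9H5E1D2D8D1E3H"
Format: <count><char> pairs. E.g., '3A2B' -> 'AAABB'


Expanding each <count><char> pair:
  9H -> 'HHHHHHHHH'
  5E -> 'EEEEE'
  1D -> 'D'
  2D -> 'DD'
  8D -> 'DDDDDDDD'
  1E -> 'E'
  3H -> 'HHH'

Decoded = HHHHHHHHHEEEEEDDDDDDDDDDDEHHH


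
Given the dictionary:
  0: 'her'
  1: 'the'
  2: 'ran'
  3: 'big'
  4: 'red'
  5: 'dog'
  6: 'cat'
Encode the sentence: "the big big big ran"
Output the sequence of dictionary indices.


Look up each word in the dictionary:
  'the' -> 1
  'big' -> 3
  'big' -> 3
  'big' -> 3
  'ran' -> 2

Encoded: [1, 3, 3, 3, 2]


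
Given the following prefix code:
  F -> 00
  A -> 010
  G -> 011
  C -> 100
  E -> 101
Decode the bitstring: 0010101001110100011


Decoding step by step:
Bits 00 -> F
Bits 101 -> E
Bits 010 -> A
Bits 011 -> G
Bits 101 -> E
Bits 00 -> F
Bits 011 -> G


Decoded message: FEAGEFG


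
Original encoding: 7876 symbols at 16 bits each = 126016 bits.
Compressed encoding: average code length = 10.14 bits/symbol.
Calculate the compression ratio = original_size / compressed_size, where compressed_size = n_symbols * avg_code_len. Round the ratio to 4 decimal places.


original_size = n_symbols * orig_bits = 7876 * 16 = 126016 bits
compressed_size = n_symbols * avg_code_len = 7876 * 10.14 = 79862.64 bits
ratio = original_size / compressed_size = 126016 / 79862.64 = 1.5779

Compression ratio = 1.5779


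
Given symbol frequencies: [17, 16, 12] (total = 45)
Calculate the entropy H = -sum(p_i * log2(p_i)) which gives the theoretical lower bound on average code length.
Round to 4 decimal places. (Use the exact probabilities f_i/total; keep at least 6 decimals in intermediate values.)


Per-symbol terms -p_i * log2(p_i) with p_i = f_i/45:
  p = 17/45 = 0.377778: log2(p) = -1.404390, -p*log2(p) = 0.530547
  p = 16/45 = 0.355556: log2(p) = -1.491853, -p*log2(p) = 0.530437
  p = 12/45 = 0.266667: log2(p) = -1.906891, -p*log2(p) = 0.508504
H = 0.530547 + 0.530437 + 0.508504 = 1.569488

H = 1.5695 bits/symbol


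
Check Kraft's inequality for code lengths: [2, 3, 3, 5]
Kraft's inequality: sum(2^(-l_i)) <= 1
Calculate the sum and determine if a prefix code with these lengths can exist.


Sum = 2^(-2) + 2^(-3) + 2^(-3) + 2^(-5)
    = 0.25 + 0.125 + 0.125 + 0.03125
    = 17/32 = 0.53125
Since 0.53125 <= 1, Kraft's inequality IS satisfied.
A prefix code with these lengths CAN exist.

Kraft sum = 0.53125. Satisfied.


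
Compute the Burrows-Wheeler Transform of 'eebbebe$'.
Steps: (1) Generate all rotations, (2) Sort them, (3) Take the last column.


Rotations (sorted):
  0: $eebbebe -> last char: e
  1: bbebe$ee -> last char: e
  2: be$eebbe -> last char: e
  3: bebe$eeb -> last char: b
  4: e$eebbeb -> last char: b
  5: ebbebe$e -> last char: e
  6: ebe$eebb -> last char: b
  7: eebbebe$ -> last char: $


BWT = eeebbeb$


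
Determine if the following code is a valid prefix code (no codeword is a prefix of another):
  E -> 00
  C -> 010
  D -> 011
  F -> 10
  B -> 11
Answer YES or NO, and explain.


Checking each pair (does one codeword prefix another?):
  E='00' vs C='010': no prefix
  E='00' vs D='011': no prefix
  E='00' vs F='10': no prefix
  E='00' vs B='11': no prefix
  C='010' vs E='00': no prefix
  C='010' vs D='011': no prefix
  C='010' vs F='10': no prefix
  C='010' vs B='11': no prefix
  D='011' vs E='00': no prefix
  D='011' vs C='010': no prefix
  D='011' vs F='10': no prefix
  D='011' vs B='11': no prefix
  F='10' vs E='00': no prefix
  F='10' vs C='010': no prefix
  F='10' vs D='011': no prefix
  F='10' vs B='11': no prefix
  B='11' vs E='00': no prefix
  B='11' vs C='010': no prefix
  B='11' vs D='011': no prefix
  B='11' vs F='10': no prefix
No violation found over all pairs.

YES -- this is a valid prefix code. No codeword is a prefix of any other codeword.


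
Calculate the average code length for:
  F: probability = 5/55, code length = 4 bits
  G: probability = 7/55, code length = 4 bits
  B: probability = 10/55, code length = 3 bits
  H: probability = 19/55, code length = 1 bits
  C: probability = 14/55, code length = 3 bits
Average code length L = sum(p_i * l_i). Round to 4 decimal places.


Weighted contributions p_i * l_i:
  F: (5/55) * 4 = 20/55
  G: (7/55) * 4 = 28/55
  B: (10/55) * 3 = 30/55
  H: (19/55) * 1 = 19/55
  C: (14/55) * 3 = 42/55
Sum = (20 + 28 + 30 + 19 + 42)/55 = 139/55

L = 139/55 = 2.5273 bits/symbol


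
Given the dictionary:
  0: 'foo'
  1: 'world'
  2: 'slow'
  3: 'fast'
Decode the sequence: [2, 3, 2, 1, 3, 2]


Look up each index in the dictionary:
  2 -> 'slow'
  3 -> 'fast'
  2 -> 'slow'
  1 -> 'world'
  3 -> 'fast'
  2 -> 'slow'

Decoded: "slow fast slow world fast slow"


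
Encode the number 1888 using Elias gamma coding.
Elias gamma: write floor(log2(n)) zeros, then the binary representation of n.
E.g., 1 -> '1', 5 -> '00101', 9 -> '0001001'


num_bits = floor(log2(1888)) + 1 = 11
leading_zeros = num_bits - 1 = 10
binary(1888) = 11101100000

Elias gamma(1888) = '0000000000' + '11101100000' = 000000000011101100000 (21 bits)


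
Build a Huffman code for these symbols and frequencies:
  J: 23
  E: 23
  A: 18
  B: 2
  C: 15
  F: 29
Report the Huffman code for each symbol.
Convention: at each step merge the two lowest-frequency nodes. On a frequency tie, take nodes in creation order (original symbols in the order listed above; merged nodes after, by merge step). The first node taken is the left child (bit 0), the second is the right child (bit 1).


Huffman tree construction:
Step 1: Merge B(2) + C(15) = 17
Step 2: Merge (B+C)(17) + A(18) = 35
Step 3: Merge J(23) + E(23) = 46
Step 4: Merge F(29) + ((B+C)+A)(35) = 64
Step 5: Merge (J+E)(46) + (F+((B+C)+A))(64) = 110
Read each symbol's code off the tree from the root (left child = 0, right child = 1).

Codes:
  J: 00 (length 2)
  E: 01 (length 2)
  A: 111 (length 3)
  B: 1100 (length 4)
  C: 1101 (length 4)
  F: 10 (length 2)
Average code length: 272/110 = 2.4727 bits/symbol


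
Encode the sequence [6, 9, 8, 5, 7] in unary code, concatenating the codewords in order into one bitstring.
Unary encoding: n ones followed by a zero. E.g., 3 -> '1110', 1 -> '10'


Encode each number as n ones followed by a terminating 0:
  6 -> 1111110 (7 bits)
  9 -> 1111111110 (10 bits)
  8 -> 111111110 (9 bits)
  5 -> 111110 (6 bits)
  7 -> 11111110 (8 bits)
Total length = 7 + 10 + 9 + 6 + 8 = 40 bits.

Unary([6, 9, 8, 5, 7]) = 1111110111111111011111111011111011111110 (40 bits)


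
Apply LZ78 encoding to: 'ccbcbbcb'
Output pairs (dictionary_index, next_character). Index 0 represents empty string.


LZ78 encoding steps:
Dictionary: {0: ''}
Step 1: w='' (idx 0), next='c' -> output (0, 'c'), add 'c' as idx 1
Step 2: w='c' (idx 1), next='b' -> output (1, 'b'), add 'cb' as idx 2
Step 3: w='cb' (idx 2), next='b' -> output (2, 'b'), add 'cbb' as idx 3
Step 4: w='cb' (idx 2), end of input -> output (2, '')


Encoded: [(0, 'c'), (1, 'b'), (2, 'b'), (2, '')]


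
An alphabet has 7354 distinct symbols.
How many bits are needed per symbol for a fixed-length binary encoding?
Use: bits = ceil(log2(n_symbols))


log2(7354) = 12.8443
Bracket: 2^12 = 4096 < 7354 <= 2^13 = 8192
So ceil(log2(7354)) = 13

bits = ceil(log2(7354)) = ceil(12.8443) = 13 bits


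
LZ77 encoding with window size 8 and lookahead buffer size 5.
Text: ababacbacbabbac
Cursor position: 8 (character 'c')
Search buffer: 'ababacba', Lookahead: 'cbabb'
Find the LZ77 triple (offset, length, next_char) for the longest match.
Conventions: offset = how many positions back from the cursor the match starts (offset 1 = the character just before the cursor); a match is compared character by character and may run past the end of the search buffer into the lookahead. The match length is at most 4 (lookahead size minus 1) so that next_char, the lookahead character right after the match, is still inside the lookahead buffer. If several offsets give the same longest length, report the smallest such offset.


Try each offset into the search buffer:
  offset=1 (pos 7, char 'a'): match length 0
  offset=2 (pos 6, char 'b'): match length 0
  offset=3 (pos 5, char 'c'): match length 3
  offset=4 (pos 4, char 'a'): match length 0
  offset=5 (pos 3, char 'b'): match length 0
  offset=6 (pos 2, char 'a'): match length 0
  offset=7 (pos 1, char 'b'): match length 0
  offset=8 (pos 0, char 'a'): match length 0
Longest match has length 3 at offset 3.
next_char = character at position 8 + 3 = 11 -> 'b'

Best match: offset=3, length=3 (matching 'cba' starting at position 5)
LZ77 triple: (3, 3, 'b')


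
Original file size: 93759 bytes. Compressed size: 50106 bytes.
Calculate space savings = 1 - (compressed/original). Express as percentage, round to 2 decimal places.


ratio = compressed/original = 50106/93759 = 0.534413
savings = 1 - ratio = 1 - 0.534413 = 0.465587
as a percentage: 0.465587 * 100 = 46.56%

Space savings = 1 - 50106/93759 = 46.56%


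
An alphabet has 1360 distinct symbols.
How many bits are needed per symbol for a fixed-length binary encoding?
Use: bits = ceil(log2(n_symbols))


log2(1360) = 10.4094
Bracket: 2^10 = 1024 < 1360 <= 2^11 = 2048
So ceil(log2(1360)) = 11

bits = ceil(log2(1360)) = ceil(10.4094) = 11 bits


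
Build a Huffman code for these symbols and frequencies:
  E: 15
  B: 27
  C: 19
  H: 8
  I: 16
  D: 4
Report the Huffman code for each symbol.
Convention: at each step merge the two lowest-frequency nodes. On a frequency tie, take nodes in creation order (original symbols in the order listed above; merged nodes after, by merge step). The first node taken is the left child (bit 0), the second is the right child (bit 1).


Huffman tree construction:
Step 1: Merge D(4) + H(8) = 12
Step 2: Merge (D+H)(12) + E(15) = 27
Step 3: Merge I(16) + C(19) = 35
Step 4: Merge B(27) + ((D+H)+E)(27) = 54
Step 5: Merge (I+C)(35) + (B+((D+H)+E))(54) = 89
Read each symbol's code off the tree from the root (left child = 0, right child = 1).

Codes:
  E: 111 (length 3)
  B: 10 (length 2)
  C: 01 (length 2)
  H: 1101 (length 4)
  I: 00 (length 2)
  D: 1100 (length 4)
Average code length: 217/89 = 2.4382 bits/symbol


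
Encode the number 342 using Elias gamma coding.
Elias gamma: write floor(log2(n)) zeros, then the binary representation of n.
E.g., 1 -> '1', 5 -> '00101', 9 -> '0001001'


num_bits = floor(log2(342)) + 1 = 9
leading_zeros = num_bits - 1 = 8
binary(342) = 101010110

Elias gamma(342) = '00000000' + '101010110' = 00000000101010110 (17 bits)


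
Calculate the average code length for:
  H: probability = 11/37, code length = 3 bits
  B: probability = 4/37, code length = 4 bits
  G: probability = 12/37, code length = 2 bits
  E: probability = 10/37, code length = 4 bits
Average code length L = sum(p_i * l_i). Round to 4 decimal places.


Weighted contributions p_i * l_i:
  H: (11/37) * 3 = 33/37
  B: (4/37) * 4 = 16/37
  G: (12/37) * 2 = 24/37
  E: (10/37) * 4 = 40/37
Sum = (33 + 16 + 24 + 40)/37 = 113/37

L = 113/37 = 3.0541 bits/symbol


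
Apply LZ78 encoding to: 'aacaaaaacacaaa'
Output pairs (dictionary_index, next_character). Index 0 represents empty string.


LZ78 encoding steps:
Dictionary: {0: ''}
Step 1: w='' (idx 0), next='a' -> output (0, 'a'), add 'a' as idx 1
Step 2: w='a' (idx 1), next='c' -> output (1, 'c'), add 'ac' as idx 2
Step 3: w='a' (idx 1), next='a' -> output (1, 'a'), add 'aa' as idx 3
Step 4: w='aa' (idx 3), next='a' -> output (3, 'a'), add 'aaa' as idx 4
Step 5: w='' (idx 0), next='c' -> output (0, 'c'), add 'c' as idx 5
Step 6: w='ac' (idx 2), next='a' -> output (2, 'a'), add 'aca' as idx 6
Step 7: w='aa' (idx 3), end of input -> output (3, '')


Encoded: [(0, 'a'), (1, 'c'), (1, 'a'), (3, 'a'), (0, 'c'), (2, 'a'), (3, '')]


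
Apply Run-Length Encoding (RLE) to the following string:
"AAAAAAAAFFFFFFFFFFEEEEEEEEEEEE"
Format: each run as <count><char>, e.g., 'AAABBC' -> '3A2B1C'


Scanning runs left to right:
  i=0: run of 'A' x 8 -> '8A'
  i=8: run of 'F' x 10 -> '10F'
  i=18: run of 'E' x 12 -> '12E'

RLE = 8A10F12E


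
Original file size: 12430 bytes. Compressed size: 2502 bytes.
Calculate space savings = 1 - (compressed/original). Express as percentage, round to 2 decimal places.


ratio = compressed/original = 2502/12430 = 0.201287
savings = 1 - ratio = 1 - 0.201287 = 0.798713
as a percentage: 0.798713 * 100 = 79.87%

Space savings = 1 - 2502/12430 = 79.87%


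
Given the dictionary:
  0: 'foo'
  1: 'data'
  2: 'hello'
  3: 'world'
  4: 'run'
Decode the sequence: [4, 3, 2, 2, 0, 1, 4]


Look up each index in the dictionary:
  4 -> 'run'
  3 -> 'world'
  2 -> 'hello'
  2 -> 'hello'
  0 -> 'foo'
  1 -> 'data'
  4 -> 'run'

Decoded: "run world hello hello foo data run"


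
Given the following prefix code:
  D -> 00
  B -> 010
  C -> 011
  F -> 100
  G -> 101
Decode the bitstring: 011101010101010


Decoding step by step:
Bits 011 -> C
Bits 101 -> G
Bits 010 -> B
Bits 101 -> G
Bits 010 -> B


Decoded message: CGBGB


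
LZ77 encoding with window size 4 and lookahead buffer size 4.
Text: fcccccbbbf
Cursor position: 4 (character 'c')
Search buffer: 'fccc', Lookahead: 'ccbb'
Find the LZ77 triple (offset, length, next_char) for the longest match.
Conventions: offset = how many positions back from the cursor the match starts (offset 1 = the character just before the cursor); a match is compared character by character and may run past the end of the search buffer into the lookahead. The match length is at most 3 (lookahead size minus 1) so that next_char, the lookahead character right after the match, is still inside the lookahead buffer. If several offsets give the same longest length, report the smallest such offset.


Try each offset into the search buffer:
  offset=1 (pos 3, char 'c'): match length 2
  offset=2 (pos 2, char 'c'): match length 2
  offset=3 (pos 1, char 'c'): match length 2
  offset=4 (pos 0, char 'f'): match length 0
Longest match has length 2, found at offsets 1, 2, 3; take the smallest, offset 1.
next_char = character at position 4 + 2 = 6 -> 'b'

Best match: offset=1, length=2 (matching 'cc' starting at position 3)
LZ77 triple: (1, 2, 'b')


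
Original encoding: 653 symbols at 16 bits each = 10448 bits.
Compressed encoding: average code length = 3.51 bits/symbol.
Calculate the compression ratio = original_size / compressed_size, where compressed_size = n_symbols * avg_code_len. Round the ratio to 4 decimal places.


original_size = n_symbols * orig_bits = 653 * 16 = 10448 bits
compressed_size = n_symbols * avg_code_len = 653 * 3.51 = 2292.03 bits
ratio = original_size / compressed_size = 10448 / 2292.03 = 4.5584

Compression ratio = 4.5584


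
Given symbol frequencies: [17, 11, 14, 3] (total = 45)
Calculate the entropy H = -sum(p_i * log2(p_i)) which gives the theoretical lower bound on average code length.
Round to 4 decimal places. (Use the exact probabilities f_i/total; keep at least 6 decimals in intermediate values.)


Per-symbol terms -p_i * log2(p_i) with p_i = f_i/45:
  p = 17/45 = 0.377778: log2(p) = -1.404390, -p*log2(p) = 0.530547
  p = 11/45 = 0.244444: log2(p) = -2.032421, -p*log2(p) = 0.496814
  p = 14/45 = 0.311111: log2(p) = -1.684498, -p*log2(p) = 0.524066
  p = 3/45 = 0.066667: log2(p) = -3.906891, -p*log2(p) = 0.260459
H = 0.530547 + 0.496814 + 0.524066 + 0.260459 = 1.811886

H = 1.8119 bits/symbol


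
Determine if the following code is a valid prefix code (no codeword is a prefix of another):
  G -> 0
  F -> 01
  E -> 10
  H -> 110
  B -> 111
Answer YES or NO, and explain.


Checking each pair (does one codeword prefix another?):
  G='0' vs F='01': prefix -- VIOLATION

NO -- this is NOT a valid prefix code. G (0) is a prefix of F (01).


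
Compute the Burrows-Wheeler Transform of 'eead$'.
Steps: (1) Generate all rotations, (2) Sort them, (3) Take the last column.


Rotations (sorted):
  0: $eead -> last char: d
  1: ad$ee -> last char: e
  2: d$eea -> last char: a
  3: ead$e -> last char: e
  4: eead$ -> last char: $


BWT = deae$


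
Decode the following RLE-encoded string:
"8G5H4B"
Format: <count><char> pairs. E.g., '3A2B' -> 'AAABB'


Expanding each <count><char> pair:
  8G -> 'GGGGGGGG'
  5H -> 'HHHHH'
  4B -> 'BBBB'

Decoded = GGGGGGGGHHHHHBBBB


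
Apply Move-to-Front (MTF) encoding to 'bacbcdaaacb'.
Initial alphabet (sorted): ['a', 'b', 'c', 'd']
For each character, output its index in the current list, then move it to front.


MTF encoding:
'b': index 1 in ['a', 'b', 'c', 'd'] -> ['b', 'a', 'c', 'd']
'a': index 1 in ['b', 'a', 'c', 'd'] -> ['a', 'b', 'c', 'd']
'c': index 2 in ['a', 'b', 'c', 'd'] -> ['c', 'a', 'b', 'd']
'b': index 2 in ['c', 'a', 'b', 'd'] -> ['b', 'c', 'a', 'd']
'c': index 1 in ['b', 'c', 'a', 'd'] -> ['c', 'b', 'a', 'd']
'd': index 3 in ['c', 'b', 'a', 'd'] -> ['d', 'c', 'b', 'a']
'a': index 3 in ['d', 'c', 'b', 'a'] -> ['a', 'd', 'c', 'b']
'a': index 0 in ['a', 'd', 'c', 'b'] -> ['a', 'd', 'c', 'b']
'a': index 0 in ['a', 'd', 'c', 'b'] -> ['a', 'd', 'c', 'b']
'c': index 2 in ['a', 'd', 'c', 'b'] -> ['c', 'a', 'd', 'b']
'b': index 3 in ['c', 'a', 'd', 'b'] -> ['b', 'c', 'a', 'd']


Output: [1, 1, 2, 2, 1, 3, 3, 0, 0, 2, 3]


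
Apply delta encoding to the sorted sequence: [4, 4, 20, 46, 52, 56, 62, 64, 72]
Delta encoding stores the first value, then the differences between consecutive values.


First value: 4
Deltas:
  4 - 4 = 0
  20 - 4 = 16
  46 - 20 = 26
  52 - 46 = 6
  56 - 52 = 4
  62 - 56 = 6
  64 - 62 = 2
  72 - 64 = 8


Delta encoded: [4, 0, 16, 26, 6, 4, 6, 2, 8]


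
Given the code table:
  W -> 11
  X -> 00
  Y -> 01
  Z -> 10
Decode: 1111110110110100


Decoding:
11 -> W
11 -> W
11 -> W
01 -> Y
10 -> Z
11 -> W
01 -> Y
00 -> X


Result: WWWYZWYX


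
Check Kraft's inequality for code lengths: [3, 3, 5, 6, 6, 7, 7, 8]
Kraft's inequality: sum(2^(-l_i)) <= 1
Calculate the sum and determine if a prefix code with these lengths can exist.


Sum = 2^(-3) + 2^(-3) + 2^(-5) + 2^(-6) + 2^(-6) + 2^(-7) + 2^(-7) + 2^(-8)
    = 0.125 + 0.125 + 0.03125 + 0.015625 + 0.015625 + 0.0078125 + 0.0078125 + 0.00390625
    = 85/256 = 0.33203125
Since 0.33203125 <= 1, Kraft's inequality IS satisfied.
A prefix code with these lengths CAN exist.

Kraft sum = 0.33203125. Satisfied.


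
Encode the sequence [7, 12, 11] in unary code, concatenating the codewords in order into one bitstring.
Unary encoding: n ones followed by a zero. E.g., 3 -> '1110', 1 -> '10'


Encode each number as n ones followed by a terminating 0:
  7 -> 11111110 (8 bits)
  12 -> 1111111111110 (13 bits)
  11 -> 111111111110 (12 bits)
Total length = 8 + 13 + 12 = 33 bits.

Unary([7, 12, 11]) = 111111101111111111110111111111110 (33 bits)


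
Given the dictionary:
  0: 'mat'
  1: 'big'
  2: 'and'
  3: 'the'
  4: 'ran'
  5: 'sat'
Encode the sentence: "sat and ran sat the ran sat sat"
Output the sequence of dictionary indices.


Look up each word in the dictionary:
  'sat' -> 5
  'and' -> 2
  'ran' -> 4
  'sat' -> 5
  'the' -> 3
  'ran' -> 4
  'sat' -> 5
  'sat' -> 5

Encoded: [5, 2, 4, 5, 3, 4, 5, 5]


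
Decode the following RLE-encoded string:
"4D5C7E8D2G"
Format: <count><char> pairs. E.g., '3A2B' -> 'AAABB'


Expanding each <count><char> pair:
  4D -> 'DDDD'
  5C -> 'CCCCC'
  7E -> 'EEEEEEE'
  8D -> 'DDDDDDDD'
  2G -> 'GG'

Decoded = DDDDCCCCCEEEEEEEDDDDDDDDGG


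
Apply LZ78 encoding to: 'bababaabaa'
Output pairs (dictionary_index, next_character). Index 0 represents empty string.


LZ78 encoding steps:
Dictionary: {0: ''}
Step 1: w='' (idx 0), next='b' -> output (0, 'b'), add 'b' as idx 1
Step 2: w='' (idx 0), next='a' -> output (0, 'a'), add 'a' as idx 2
Step 3: w='b' (idx 1), next='a' -> output (1, 'a'), add 'ba' as idx 3
Step 4: w='ba' (idx 3), next='a' -> output (3, 'a'), add 'baa' as idx 4
Step 5: w='baa' (idx 4), end of input -> output (4, '')


Encoded: [(0, 'b'), (0, 'a'), (1, 'a'), (3, 'a'), (4, '')]


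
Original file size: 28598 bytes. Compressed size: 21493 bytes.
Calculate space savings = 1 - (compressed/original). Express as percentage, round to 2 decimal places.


ratio = compressed/original = 21493/28598 = 0.751556
savings = 1 - ratio = 1 - 0.751556 = 0.248444
as a percentage: 0.248444 * 100 = 24.84%

Space savings = 1 - 21493/28598 = 24.84%


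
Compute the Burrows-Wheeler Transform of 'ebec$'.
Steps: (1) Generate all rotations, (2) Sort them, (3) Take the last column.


Rotations (sorted):
  0: $ebec -> last char: c
  1: bec$e -> last char: e
  2: c$ebe -> last char: e
  3: ebec$ -> last char: $
  4: ec$eb -> last char: b


BWT = cee$b


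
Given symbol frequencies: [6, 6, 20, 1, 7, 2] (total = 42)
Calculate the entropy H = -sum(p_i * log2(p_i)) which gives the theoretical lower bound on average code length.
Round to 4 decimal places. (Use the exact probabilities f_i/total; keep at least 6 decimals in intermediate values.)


Per-symbol terms -p_i * log2(p_i) with p_i = f_i/42:
  p = 6/42 = 0.142857: log2(p) = -2.807355, -p*log2(p) = 0.401051
  p = 6/42 = 0.142857: log2(p) = -2.807355, -p*log2(p) = 0.401051
  p = 20/42 = 0.476190: log2(p) = -1.070389, -p*log2(p) = 0.509709
  p = 1/42 = 0.023810: log2(p) = -5.392317, -p*log2(p) = 0.128389
  p = 7/42 = 0.166667: log2(p) = -2.584963, -p*log2(p) = 0.430827
  p = 2/42 = 0.047619: log2(p) = -4.392317, -p*log2(p) = 0.209158
H = 0.401051 + 0.401051 + 0.509709 + 0.128389 + 0.430827 + 0.209158 = 2.080185

H = 2.0802 bits/symbol


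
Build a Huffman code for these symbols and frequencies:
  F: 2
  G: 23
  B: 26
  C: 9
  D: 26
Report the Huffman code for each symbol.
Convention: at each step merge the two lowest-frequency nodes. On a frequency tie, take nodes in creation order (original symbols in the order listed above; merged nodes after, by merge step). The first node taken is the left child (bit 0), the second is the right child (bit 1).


Huffman tree construction:
Step 1: Merge F(2) + C(9) = 11
Step 2: Merge (F+C)(11) + G(23) = 34
Step 3: Merge B(26) + D(26) = 52
Step 4: Merge ((F+C)+G)(34) + (B+D)(52) = 86
Read each symbol's code off the tree from the root (left child = 0, right child = 1).

Codes:
  F: 000 (length 3)
  G: 01 (length 2)
  B: 10 (length 2)
  C: 001 (length 3)
  D: 11 (length 2)
Average code length: 183/86 = 2.1279 bits/symbol


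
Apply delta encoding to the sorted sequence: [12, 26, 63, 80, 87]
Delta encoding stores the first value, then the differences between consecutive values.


First value: 12
Deltas:
  26 - 12 = 14
  63 - 26 = 37
  80 - 63 = 17
  87 - 80 = 7


Delta encoded: [12, 14, 37, 17, 7]


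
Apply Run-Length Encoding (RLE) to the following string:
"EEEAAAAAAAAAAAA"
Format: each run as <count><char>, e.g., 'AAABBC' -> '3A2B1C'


Scanning runs left to right:
  i=0: run of 'E' x 3 -> '3E'
  i=3: run of 'A' x 12 -> '12A'

RLE = 3E12A


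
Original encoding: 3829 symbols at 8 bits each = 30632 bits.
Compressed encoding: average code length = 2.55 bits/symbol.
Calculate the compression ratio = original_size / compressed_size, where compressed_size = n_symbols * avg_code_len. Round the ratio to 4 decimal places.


original_size = n_symbols * orig_bits = 3829 * 8 = 30632 bits
compressed_size = n_symbols * avg_code_len = 3829 * 2.55 = 9763.95 bits
ratio = original_size / compressed_size = 30632 / 9763.95 = 3.1373

Compression ratio = 3.1373


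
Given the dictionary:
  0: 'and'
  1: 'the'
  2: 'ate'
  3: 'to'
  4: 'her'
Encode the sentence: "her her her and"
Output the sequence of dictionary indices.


Look up each word in the dictionary:
  'her' -> 4
  'her' -> 4
  'her' -> 4
  'and' -> 0

Encoded: [4, 4, 4, 0]


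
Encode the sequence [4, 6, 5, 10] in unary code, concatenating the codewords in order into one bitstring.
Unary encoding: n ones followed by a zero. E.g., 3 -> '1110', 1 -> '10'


Encode each number as n ones followed by a terminating 0:
  4 -> 11110 (5 bits)
  6 -> 1111110 (7 bits)
  5 -> 111110 (6 bits)
  10 -> 11111111110 (11 bits)
Total length = 5 + 7 + 6 + 11 = 29 bits.

Unary([4, 6, 5, 10]) = 11110111111011111011111111110 (29 bits)


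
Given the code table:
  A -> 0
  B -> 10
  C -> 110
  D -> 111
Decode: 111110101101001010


Decoding:
111 -> D
110 -> C
10 -> B
110 -> C
10 -> B
0 -> A
10 -> B
10 -> B


Result: DCBCBABB


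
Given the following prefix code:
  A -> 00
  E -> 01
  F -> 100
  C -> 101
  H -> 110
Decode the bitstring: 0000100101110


Decoding step by step:
Bits 00 -> A
Bits 00 -> A
Bits 100 -> F
Bits 101 -> C
Bits 110 -> H


Decoded message: AAFCH


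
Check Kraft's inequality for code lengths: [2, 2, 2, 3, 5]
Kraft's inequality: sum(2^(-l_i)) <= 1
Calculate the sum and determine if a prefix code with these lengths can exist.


Sum = 2^(-2) + 2^(-2) + 2^(-2) + 2^(-3) + 2^(-5)
    = 0.25 + 0.25 + 0.25 + 0.125 + 0.03125
    = 29/32 = 0.90625
Since 0.90625 <= 1, Kraft's inequality IS satisfied.
A prefix code with these lengths CAN exist.

Kraft sum = 0.90625. Satisfied.


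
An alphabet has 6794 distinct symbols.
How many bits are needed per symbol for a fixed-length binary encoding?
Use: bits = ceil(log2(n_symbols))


log2(6794) = 12.73
Bracket: 2^12 = 4096 < 6794 <= 2^13 = 8192
So ceil(log2(6794)) = 13

bits = ceil(log2(6794)) = ceil(12.73) = 13 bits


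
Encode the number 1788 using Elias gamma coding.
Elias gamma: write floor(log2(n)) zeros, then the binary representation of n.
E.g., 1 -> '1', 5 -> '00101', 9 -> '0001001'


num_bits = floor(log2(1788)) + 1 = 11
leading_zeros = num_bits - 1 = 10
binary(1788) = 11011111100

Elias gamma(1788) = '0000000000' + '11011111100' = 000000000011011111100 (21 bits)
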